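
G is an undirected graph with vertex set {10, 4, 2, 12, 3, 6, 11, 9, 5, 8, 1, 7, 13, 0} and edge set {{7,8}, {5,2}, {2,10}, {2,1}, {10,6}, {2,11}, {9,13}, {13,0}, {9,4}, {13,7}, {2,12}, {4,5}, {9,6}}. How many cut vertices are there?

4

Removing 2 increases the component count from 2 to 5, so 2 is a cut vertex.
Removing 7 increases the component count from 2 to 3, so 7 is a cut vertex.
Removing 9 increases the component count from 2 to 3, so 9 is a cut vertex.
Likewise 13 is a cut vertex.
By contrast removing 0 leaves 2 components; it is not a cut vertex. No other vertex is a cut vertex either.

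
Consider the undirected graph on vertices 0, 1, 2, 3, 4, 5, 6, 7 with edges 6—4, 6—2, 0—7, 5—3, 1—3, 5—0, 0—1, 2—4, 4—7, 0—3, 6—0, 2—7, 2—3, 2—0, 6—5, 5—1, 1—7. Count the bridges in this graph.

0

The edges on the cycle 6-2-7-1-0-5-6 are not bridges since each lies on that cycle.
Every edge lies on some cycle, so there are no bridges.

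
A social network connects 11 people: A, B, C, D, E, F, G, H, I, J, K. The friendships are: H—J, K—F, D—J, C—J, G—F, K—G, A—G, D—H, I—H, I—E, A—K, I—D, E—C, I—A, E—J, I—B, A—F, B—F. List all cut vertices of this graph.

Removing I increases the component count from 1 to 2, so I is a cut vertex.
By contrast removing E leaves 1 component; it is not a cut vertex. No other vertex is a cut vertex either.

I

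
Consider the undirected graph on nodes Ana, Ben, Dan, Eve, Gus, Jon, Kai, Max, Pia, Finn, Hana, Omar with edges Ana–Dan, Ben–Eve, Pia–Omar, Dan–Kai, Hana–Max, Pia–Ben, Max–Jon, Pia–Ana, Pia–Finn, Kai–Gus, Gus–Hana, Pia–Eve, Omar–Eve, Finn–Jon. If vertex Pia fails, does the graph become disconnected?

Deleting Pia raises the number of components from 1 to 2, so Pia is a cut vertex.

Yes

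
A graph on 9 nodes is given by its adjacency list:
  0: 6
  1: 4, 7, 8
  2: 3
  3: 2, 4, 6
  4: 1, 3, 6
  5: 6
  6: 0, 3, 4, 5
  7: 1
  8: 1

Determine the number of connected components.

Starting from 0 we can reach 0, 1, 2, 3, 4, 5, 6, 7, 8. That is one component of size 9.
Total: 1 component.

1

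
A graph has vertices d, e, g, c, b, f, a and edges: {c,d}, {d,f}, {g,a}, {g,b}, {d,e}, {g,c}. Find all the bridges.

a-g, b-g, c-d, c-g, d-e, d-f

removing d–f disconnects d from f; removing g–b disconnects g from b; removing e–d disconnects e from d; removing g–c disconnects g from c — these are bridges.
In total 6 edges are bridges.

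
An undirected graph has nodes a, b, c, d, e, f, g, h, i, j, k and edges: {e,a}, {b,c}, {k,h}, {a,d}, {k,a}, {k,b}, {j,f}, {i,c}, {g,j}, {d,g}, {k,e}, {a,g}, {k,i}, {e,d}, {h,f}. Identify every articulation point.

k

Removing k increases the component count from 1 to 2, so k is a cut vertex.
By contrast removing b leaves 1 component; it is not a cut vertex. No other vertex is a cut vertex either.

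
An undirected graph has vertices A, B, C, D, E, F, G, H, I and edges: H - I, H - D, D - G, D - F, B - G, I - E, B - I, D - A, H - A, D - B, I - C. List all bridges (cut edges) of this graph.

The edges on the cycle H-D-B-I-H are not bridges since each lies on that cycle.
But removing C - I disconnects C from I; removing I - E disconnects I from E; removing F - D disconnects F from D — these are bridges.

C-I, D-F, E-I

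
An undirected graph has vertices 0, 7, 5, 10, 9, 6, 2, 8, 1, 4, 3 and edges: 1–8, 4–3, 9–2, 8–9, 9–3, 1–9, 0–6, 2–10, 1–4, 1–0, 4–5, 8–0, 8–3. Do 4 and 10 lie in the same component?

From 4 we can reach 0, 1, 2, 3, 4, 5, 6, 8, 9, 10, which includes 10.

Yes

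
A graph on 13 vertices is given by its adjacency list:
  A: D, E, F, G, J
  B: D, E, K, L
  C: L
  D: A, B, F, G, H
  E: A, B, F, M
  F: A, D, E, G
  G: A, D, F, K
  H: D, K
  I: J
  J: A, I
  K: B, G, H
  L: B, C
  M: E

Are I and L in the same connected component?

Yes

From I we can reach A, B, C, D, E, F, G, H, I, J, K, L, M, which includes L.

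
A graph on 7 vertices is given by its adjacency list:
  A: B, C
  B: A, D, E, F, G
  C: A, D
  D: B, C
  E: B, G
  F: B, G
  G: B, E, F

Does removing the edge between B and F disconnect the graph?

No

After removing B-F, the path B-G-F still connects them, so the edge is not a bridge.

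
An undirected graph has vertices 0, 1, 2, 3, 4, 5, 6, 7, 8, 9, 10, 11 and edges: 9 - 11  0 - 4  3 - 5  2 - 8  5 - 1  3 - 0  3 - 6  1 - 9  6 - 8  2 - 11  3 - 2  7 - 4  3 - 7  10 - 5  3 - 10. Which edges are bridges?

none

The edges on the cycle 3-0-4-7-3 are not bridges since each lies on that cycle.
Every edge lies on some cycle, so there are no bridges.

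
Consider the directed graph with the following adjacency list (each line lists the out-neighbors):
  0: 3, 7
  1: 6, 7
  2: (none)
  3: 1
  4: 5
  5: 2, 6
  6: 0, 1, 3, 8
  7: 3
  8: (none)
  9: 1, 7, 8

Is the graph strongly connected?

There is no directed path from 2 to 4, so the graph is not strongly connected.

No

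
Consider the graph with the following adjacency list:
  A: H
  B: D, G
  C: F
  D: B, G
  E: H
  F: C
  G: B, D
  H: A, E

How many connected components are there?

Starting from C we can reach C, F. That is one component of size 2.
Starting from B we can reach B, D, G. That is one component of size 3.
Starting from A we can reach A, E, H. That is one component of size 3.
Total: 3 components.

3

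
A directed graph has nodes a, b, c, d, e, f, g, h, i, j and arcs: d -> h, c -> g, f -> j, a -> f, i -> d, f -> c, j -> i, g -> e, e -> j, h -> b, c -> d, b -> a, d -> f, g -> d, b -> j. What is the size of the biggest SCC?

10

{a, b, c, d, e, f, g, h, i, j} are all mutually reachable — one SCC of size 10.
The largest has 10 vertices.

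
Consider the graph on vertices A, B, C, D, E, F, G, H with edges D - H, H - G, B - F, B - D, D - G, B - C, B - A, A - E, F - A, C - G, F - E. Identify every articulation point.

B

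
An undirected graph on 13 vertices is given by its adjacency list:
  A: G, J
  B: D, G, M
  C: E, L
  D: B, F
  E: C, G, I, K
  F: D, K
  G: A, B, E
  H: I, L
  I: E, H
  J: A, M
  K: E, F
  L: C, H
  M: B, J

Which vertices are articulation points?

Removing E increases the component count from 1 to 2, so E is a cut vertex.
By contrast removing G leaves 1 component; it is not a cut vertex. No other vertex is a cut vertex either.

E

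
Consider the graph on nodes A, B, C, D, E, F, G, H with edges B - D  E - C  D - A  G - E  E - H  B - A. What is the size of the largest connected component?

F is isolated — a component by itself.
Starting from A we can reach A, B, D. That is one component of size 3.
Starting from C we can reach C, E, G, H. That is one component of size 4.
The largest has 4 vertices.

4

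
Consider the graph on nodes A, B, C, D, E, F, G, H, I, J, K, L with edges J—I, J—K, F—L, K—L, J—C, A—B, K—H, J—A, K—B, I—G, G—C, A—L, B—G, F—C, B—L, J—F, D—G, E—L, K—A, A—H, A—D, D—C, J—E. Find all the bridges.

none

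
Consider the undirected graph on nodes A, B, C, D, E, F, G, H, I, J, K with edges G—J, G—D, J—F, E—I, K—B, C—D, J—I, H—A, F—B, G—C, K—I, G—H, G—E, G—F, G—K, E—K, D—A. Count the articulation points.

Removing G increases the component count from 1 to 2, so G is a cut vertex.
By contrast removing K leaves 1 component; it is not a cut vertex. No other vertex is a cut vertex either.

1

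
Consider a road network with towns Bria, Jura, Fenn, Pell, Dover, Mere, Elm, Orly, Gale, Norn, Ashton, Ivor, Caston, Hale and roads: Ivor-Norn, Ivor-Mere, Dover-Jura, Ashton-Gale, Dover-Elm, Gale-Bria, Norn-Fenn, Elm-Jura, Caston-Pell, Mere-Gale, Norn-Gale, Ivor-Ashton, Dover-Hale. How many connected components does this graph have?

4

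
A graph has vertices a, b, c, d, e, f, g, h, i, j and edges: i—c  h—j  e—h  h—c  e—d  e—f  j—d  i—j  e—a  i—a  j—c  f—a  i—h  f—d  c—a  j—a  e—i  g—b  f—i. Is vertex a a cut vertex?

Deleting a leaves 2 components (was 2), so a is not a cut vertex.

No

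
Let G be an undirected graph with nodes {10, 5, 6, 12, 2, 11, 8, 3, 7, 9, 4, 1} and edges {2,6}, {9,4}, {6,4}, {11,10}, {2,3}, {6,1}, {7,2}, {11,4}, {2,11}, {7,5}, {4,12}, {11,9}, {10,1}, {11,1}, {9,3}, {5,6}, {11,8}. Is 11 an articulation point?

Deleting 11 raises the number of components from 1 to 2, so 11 is a cut vertex.

Yes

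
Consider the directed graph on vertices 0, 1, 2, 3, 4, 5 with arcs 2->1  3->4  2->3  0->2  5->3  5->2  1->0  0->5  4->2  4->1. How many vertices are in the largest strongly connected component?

6

{0, 1, 2, 3, 4, 5} are all mutually reachable — one SCC of size 6.
The largest has 6 vertices.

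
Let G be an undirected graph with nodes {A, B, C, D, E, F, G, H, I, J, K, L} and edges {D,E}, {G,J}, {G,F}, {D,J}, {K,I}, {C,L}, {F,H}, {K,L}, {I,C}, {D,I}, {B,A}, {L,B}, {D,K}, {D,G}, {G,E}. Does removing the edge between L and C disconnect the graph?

After removing L-C, the path L-K-I-C still connects them, so the edge is not a bridge.

No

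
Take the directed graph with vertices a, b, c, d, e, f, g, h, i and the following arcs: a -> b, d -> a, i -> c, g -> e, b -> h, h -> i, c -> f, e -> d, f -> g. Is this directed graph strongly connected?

From e we can reach every vertex (a, b, c, d, e, f, g, h, i), and every vertex can reach e (a, b, c, d, e, f, g, h, i). So the whole graph is one strongly connected component.

Yes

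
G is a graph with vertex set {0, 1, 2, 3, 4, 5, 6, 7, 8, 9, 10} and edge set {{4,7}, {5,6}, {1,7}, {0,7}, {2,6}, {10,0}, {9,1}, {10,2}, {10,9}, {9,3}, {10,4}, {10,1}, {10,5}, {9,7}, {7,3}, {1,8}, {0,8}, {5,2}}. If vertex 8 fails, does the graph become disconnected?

Deleting 8 leaves 1 component (was 1) (its neighbors 0, 1 remain connected to each other), so 8 is not a cut vertex.

No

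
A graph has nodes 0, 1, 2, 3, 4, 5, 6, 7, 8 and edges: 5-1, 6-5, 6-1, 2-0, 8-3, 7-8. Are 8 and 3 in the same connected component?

Yes

From 8 we can reach 3, 7, 8, which includes 3.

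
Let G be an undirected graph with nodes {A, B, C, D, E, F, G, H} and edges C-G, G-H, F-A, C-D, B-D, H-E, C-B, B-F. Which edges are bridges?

A-F, B-F, C-G, E-H, G-H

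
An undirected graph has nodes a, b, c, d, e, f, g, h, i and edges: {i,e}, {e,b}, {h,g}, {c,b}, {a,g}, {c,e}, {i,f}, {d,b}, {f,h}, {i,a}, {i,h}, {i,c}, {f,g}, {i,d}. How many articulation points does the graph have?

Removing i increases the component count from 1 to 2, so i is a cut vertex.
By contrast removing f leaves 1 component; it is not a cut vertex. No other vertex is a cut vertex either.

1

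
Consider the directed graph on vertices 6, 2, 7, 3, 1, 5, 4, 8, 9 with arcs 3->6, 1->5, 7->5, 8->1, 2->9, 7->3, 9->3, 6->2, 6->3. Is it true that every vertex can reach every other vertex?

There is no directed path from 7 to 4, so the graph is not strongly connected.

No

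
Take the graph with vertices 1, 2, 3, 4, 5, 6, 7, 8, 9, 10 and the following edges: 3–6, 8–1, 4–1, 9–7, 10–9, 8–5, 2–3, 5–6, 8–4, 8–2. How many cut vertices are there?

2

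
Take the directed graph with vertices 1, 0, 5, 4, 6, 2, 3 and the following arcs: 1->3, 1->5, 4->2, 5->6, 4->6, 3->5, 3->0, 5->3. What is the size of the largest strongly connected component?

2

{3, 5} are all mutually reachable — one SCC of size 2.
{4} is an SCC by itself.
{0} is an SCC by itself.
{2} is an SCC by itself.
{6} is an SCC by itself.
(and 1 more singleton SCC)
The largest has 2 vertices.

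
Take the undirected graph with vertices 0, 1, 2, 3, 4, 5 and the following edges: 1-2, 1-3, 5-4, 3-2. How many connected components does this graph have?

0 is isolated — a component by itself.
Starting from 4 we can reach 4, 5. That is one component of size 2.
Starting from 1 we can reach 1, 2, 3. That is one component of size 3.
Total: 3 components.

3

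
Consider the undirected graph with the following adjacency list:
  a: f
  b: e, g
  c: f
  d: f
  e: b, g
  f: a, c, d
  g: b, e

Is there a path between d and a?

Yes

From d we can reach a, c, d, f, which includes a.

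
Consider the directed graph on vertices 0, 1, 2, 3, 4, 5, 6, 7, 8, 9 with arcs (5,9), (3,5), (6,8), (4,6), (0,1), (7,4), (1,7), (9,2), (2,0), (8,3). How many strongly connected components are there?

1

{0, 1, 2, 3, 4, 5, 6, 7, 8, 9} are all mutually reachable — one SCC of size 10.
That gives 1 strongly connected component.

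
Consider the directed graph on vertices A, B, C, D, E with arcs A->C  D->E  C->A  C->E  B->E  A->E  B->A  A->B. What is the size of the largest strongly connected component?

{A, B, C} are all mutually reachable — one SCC of size 3.
{E} is an SCC by itself.
{D} is an SCC by itself.
The largest has 3 vertices.

3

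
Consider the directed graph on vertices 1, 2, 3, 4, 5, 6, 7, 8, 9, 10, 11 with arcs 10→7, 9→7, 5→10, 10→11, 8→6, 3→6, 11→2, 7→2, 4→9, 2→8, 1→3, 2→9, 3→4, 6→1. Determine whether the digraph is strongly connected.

No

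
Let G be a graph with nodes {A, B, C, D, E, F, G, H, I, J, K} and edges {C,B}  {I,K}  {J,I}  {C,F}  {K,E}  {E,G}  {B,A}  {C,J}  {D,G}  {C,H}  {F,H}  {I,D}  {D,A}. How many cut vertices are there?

Removing C increases the component count from 1 to 2, so C is a cut vertex.
By contrast removing G leaves 1 component; it is not a cut vertex. No other vertex is a cut vertex either.

1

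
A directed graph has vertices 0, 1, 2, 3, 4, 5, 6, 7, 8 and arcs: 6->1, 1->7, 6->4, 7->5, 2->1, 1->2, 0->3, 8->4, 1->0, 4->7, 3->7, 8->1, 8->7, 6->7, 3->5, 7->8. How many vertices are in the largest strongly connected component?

7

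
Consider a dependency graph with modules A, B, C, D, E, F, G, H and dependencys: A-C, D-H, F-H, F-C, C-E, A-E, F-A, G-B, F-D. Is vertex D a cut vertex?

Deleting D leaves 2 components (was 2), so D is not a cut vertex.

No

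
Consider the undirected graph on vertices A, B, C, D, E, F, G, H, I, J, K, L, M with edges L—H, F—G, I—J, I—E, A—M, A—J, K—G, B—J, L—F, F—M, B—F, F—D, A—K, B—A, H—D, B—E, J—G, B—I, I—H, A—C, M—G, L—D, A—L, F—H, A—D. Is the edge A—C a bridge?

Removing A—C leaves no path between A and C: the component count goes from 1 to 2. So it is a bridge.

Yes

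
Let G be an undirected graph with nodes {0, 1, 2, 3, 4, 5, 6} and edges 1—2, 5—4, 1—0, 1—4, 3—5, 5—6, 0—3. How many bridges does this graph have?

The edges on the cycle 1-0-3-5-4-1 are not bridges since each lies on that cycle.
But removing 5—6 disconnects 5 from 6; removing 1—2 disconnects 1 from 2 — these are bridges.
That makes 2 bridges.

2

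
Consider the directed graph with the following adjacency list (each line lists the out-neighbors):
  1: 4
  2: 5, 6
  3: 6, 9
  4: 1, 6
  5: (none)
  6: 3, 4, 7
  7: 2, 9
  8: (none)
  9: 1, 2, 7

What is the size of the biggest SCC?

7

{1, 2, 3, 4, 6, 7, 9} are all mutually reachable — one SCC of size 7.
{8} is an SCC by itself.
{5} is an SCC by itself.
The largest has 7 vertices.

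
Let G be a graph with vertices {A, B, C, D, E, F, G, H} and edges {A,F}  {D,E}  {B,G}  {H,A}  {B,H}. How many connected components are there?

C is isolated — a component by itself.
Starting from D we can reach D, E. That is one component of size 2.
Starting from A we can reach A, B, F, G, H. That is one component of size 5.
Total: 3 components.

3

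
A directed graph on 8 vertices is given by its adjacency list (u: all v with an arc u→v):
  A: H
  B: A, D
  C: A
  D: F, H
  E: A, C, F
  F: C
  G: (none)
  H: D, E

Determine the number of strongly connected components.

3

{A, C, D, E, F, H} are all mutually reachable — one SCC of size 6.
{G} is an SCC by itself.
{B} is an SCC by itself.
That gives 3 strongly connected components.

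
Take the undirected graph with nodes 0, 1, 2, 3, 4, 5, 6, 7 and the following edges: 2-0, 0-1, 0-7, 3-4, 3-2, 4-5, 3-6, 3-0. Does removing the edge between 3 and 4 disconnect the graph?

Yes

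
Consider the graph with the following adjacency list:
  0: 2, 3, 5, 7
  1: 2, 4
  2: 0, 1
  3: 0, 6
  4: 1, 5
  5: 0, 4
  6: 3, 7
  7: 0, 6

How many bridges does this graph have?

The edges on the cycle 0-3-6-7-0 are not bridges since each lies on that cycle.
Every edge lies on some cycle, so there are no bridges.

0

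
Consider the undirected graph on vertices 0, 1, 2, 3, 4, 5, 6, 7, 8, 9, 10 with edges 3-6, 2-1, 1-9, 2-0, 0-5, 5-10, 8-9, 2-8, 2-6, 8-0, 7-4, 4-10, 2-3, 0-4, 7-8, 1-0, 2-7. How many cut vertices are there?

1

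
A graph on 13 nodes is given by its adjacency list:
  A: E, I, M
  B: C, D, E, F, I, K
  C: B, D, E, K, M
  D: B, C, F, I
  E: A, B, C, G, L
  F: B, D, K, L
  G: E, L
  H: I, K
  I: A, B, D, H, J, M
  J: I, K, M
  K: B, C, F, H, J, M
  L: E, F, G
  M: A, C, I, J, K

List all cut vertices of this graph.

none

Removing F, for instance, still leaves 1 component. No single vertex removal increases the component count — the graph has no articulation points.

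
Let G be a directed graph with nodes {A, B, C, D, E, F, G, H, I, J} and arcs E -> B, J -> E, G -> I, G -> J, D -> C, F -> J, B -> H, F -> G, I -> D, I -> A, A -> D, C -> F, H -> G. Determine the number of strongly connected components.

1

{A, B, C, D, E, F, G, H, I, J} are all mutually reachable — one SCC of size 10.
That gives 1 strongly connected component.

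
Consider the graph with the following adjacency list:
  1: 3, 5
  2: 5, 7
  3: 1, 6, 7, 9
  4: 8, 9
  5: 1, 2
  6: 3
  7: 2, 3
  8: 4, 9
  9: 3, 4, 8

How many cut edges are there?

2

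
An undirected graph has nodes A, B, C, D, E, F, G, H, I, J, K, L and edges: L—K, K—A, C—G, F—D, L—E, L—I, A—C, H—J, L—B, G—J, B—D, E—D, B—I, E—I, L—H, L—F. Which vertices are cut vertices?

L

Removing L increases the component count from 1 to 2, so L is a cut vertex.
By contrast removing H leaves 1 component; it is not a cut vertex. No other vertex is a cut vertex either.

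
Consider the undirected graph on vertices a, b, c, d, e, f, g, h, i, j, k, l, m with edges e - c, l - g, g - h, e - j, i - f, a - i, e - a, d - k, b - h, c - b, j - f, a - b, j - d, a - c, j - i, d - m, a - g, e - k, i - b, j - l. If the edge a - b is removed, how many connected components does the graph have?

a and b are still connected via a-c-b, so the component count stays at 1.

1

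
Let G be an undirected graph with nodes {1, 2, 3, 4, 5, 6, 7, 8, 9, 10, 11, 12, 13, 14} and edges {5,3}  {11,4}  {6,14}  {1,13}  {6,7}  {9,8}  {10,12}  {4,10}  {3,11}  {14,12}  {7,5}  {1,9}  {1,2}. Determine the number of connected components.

Starting from 1 we can reach 1, 2, 8, 9, 13. That is one component of size 5.
Starting from 3 we can reach 3, 4, 5, 6, 7, 10, 11, 12, 14. That is one component of size 9.
Total: 2 components.

2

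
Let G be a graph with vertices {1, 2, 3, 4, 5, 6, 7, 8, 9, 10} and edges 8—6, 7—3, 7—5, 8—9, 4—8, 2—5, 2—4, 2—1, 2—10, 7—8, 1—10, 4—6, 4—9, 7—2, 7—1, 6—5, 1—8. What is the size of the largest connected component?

10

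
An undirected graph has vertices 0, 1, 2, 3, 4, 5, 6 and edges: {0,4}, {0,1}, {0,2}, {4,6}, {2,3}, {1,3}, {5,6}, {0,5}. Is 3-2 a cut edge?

After removing 3-2, the path 3-1-0-2 still connects them, so the edge is not a bridge.

No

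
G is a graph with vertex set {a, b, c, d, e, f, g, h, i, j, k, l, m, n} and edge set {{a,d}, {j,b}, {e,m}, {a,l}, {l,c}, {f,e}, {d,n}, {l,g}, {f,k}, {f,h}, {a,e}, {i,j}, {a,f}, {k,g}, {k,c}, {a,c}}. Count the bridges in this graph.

6

The edges on the cycle a-f-e-a are not bridges since each lies on that cycle.
But removing i - j disconnects i from j; removing h - f disconnects h from f; removing a - d disconnects a from d; removing e - m disconnects e from m — these are bridges.
In total 6 edges are bridges.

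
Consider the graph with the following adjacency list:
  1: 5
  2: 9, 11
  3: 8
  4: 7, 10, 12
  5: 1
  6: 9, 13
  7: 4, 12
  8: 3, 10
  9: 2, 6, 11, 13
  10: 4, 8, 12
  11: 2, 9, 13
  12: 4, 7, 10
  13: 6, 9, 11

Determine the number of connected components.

3

Starting from 1 we can reach 1, 5. That is one component of size 2.
Starting from 2 we can reach 2, 6, 9, 11, 13. That is one component of size 5.
Starting from 3 we can reach 3, 4, 7, 8, 10, 12. That is one component of size 6.
Total: 3 components.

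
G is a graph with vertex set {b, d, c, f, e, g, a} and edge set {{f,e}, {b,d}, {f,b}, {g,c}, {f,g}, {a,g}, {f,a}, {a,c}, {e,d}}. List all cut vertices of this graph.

f

Removing f increases the component count from 1 to 2, so f is a cut vertex.
By contrast removing a leaves 1 component; it is not a cut vertex. No other vertex is a cut vertex either.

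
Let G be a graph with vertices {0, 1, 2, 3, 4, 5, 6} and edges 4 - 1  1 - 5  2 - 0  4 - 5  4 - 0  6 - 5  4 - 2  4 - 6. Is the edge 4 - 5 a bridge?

No

After removing 4 - 5, the path 4-1-5 still connects them, so the edge is not a bridge.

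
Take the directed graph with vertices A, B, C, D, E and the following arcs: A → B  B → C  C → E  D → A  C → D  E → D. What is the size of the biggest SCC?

5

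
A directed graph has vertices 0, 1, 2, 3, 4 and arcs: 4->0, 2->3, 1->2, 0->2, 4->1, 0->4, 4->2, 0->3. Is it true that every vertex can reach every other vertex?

There is no directed path from 3 to 0, so the graph is not strongly connected.

No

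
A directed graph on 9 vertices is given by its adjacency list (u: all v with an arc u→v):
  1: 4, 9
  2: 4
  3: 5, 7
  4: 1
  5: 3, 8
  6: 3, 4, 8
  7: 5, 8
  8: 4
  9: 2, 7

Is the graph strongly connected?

There is no directed path from 9 to 6, so the graph is not strongly connected.

No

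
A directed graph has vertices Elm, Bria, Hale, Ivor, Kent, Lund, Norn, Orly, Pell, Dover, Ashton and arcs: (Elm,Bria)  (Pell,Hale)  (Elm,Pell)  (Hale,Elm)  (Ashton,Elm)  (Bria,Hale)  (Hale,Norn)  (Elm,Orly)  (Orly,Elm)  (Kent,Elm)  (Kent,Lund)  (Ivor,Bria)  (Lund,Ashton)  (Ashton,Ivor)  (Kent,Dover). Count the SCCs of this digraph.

7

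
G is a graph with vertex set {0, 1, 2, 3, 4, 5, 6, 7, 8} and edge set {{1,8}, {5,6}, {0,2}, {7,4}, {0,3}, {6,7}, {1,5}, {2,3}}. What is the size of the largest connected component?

Starting from 0 we can reach 0, 2, 3. That is one component of size 3.
Starting from 1 we can reach 1, 4, 5, 6, 7, 8. That is one component of size 6.
The largest has 6 vertices.

6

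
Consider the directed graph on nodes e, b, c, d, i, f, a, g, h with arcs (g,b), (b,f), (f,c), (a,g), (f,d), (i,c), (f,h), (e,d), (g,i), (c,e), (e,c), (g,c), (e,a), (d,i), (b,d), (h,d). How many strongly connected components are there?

1

{a, b, c, d, e, f, g, h, i} are all mutually reachable — one SCC of size 9.
That gives 1 strongly connected component.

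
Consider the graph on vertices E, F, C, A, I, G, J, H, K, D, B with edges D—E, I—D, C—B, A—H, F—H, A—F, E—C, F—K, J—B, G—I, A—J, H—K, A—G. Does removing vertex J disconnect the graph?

Deleting J leaves 1 component (was 1) (its neighbors A, B remain connected to each other), so J is not a cut vertex.

No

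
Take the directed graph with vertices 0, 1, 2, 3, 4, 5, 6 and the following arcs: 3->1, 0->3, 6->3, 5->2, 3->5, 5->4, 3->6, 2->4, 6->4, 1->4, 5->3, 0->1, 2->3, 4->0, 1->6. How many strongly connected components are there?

{0, 1, 2, 3, 4, 5, 6} are all mutually reachable — one SCC of size 7.
That gives 1 strongly connected component.

1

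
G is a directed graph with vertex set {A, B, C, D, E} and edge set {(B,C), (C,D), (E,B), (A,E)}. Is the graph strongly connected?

No

There is no directed path from D to A, so the graph is not strongly connected.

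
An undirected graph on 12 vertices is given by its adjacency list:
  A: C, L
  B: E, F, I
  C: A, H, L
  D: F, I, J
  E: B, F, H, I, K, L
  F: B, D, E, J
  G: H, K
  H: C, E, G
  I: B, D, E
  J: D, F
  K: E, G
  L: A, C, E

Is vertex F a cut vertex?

No

Deleting F leaves 1 component (was 1) (its neighbors B, D, E, J remain connected to each other), so F is not a cut vertex.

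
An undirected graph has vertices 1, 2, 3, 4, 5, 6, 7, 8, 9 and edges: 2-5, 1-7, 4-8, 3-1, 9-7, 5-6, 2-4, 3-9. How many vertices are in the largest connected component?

5

Starting from 1 we can reach 1, 3, 7, 9. That is one component of size 4.
Starting from 2 we can reach 2, 4, 5, 6, 8. That is one component of size 5.
The largest has 5 vertices.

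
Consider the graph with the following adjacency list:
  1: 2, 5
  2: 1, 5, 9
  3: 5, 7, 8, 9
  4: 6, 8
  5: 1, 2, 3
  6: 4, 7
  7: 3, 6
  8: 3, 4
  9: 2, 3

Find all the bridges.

none

The edges on the cycle 3-7-6-4-8-3 are not bridges since each lies on that cycle.
Every edge lies on some cycle, so there are no bridges.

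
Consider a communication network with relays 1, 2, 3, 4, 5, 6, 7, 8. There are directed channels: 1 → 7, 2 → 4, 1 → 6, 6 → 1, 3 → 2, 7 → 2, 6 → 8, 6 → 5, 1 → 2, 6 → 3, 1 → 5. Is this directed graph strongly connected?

No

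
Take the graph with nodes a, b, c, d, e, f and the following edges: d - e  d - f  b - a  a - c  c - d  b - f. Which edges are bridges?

The edges on the cycle b-a-c-d-f-b are not bridges since each lies on that cycle.
But removing d - e disconnects d from e — this is a bridge.

d-e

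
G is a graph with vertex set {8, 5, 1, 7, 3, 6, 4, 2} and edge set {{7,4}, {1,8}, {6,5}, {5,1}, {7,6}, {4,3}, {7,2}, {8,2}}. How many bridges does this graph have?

The edges on the cycle 7-6-5-1-8-2-7 are not bridges since each lies on that cycle.
But removing 4–3 disconnects 4 from 3; removing 7–4 disconnects 7 from 4 — these are bridges.
That makes 2 bridges.

2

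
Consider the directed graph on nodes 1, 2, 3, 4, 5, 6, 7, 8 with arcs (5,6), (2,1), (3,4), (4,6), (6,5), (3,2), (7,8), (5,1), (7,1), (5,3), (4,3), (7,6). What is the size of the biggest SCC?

{3, 4, 5, 6} are all mutually reachable — one SCC of size 4.
{2} is an SCC by itself.
{1} is an SCC by itself.
{8} is an SCC by itself.
{7} is an SCC by itself.
The largest has 4 vertices.

4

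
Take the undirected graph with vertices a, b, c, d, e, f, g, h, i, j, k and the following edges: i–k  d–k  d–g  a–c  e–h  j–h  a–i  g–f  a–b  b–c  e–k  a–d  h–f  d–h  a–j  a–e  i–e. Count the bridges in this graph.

The edges on the cycle a-b-c-a are not bridges since each lies on that cycle.
Every edge lies on some cycle, so there are no bridges.

0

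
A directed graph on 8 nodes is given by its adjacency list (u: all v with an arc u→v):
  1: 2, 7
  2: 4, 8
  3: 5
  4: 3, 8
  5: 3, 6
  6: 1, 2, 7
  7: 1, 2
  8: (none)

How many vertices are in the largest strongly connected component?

{1, 2, 3, 4, 5, 6, 7} are all mutually reachable — one SCC of size 7.
{8} is an SCC by itself.
The largest has 7 vertices.

7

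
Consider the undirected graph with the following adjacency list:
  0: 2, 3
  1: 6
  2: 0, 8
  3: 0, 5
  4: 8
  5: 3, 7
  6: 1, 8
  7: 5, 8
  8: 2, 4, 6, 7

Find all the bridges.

1-6, 4-8, 6-8

The edges on the cycle 0-2-8-7-5-3-0 are not bridges since each lies on that cycle.
But removing 8-6 disconnects 8 from 6; removing 1-6 disconnects 1 from 6; removing 8-4 disconnects 8 from 4 — these are bridges.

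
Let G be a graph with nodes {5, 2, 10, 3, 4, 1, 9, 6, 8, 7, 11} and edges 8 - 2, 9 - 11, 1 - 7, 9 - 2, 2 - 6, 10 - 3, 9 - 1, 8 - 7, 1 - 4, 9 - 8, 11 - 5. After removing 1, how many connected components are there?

3

With 1 gone, the remaining components are: {4}; {3, 10}; {2, 5, 6, 7, 8, 9, 11}.
That is 3 components.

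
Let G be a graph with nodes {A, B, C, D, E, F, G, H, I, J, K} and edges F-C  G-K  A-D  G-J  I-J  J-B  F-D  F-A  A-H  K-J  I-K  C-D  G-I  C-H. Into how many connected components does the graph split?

3

E is isolated — a component by itself.
Starting from A we can reach A, C, D, F, H. That is one component of size 5.
Starting from B we can reach B, G, I, J, K. That is one component of size 5.
Total: 3 components.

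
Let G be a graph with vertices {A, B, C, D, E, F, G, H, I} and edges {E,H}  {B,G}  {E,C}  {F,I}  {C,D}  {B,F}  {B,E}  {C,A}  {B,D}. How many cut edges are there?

5

The edges on the cycle B-E-C-D-B are not bridges since each lies on that cycle.
But removing E–H disconnects E from H; removing B–G disconnects B from G; removing B–F disconnects B from F; removing I–F disconnects I from F — these are bridges.
In total 5 edges are bridges.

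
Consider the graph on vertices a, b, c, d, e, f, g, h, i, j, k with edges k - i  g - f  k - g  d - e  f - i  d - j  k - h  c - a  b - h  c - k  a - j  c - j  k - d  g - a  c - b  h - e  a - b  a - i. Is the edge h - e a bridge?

After removing h - e, the path h-k-d-e still connects them, so the edge is not a bridge.

No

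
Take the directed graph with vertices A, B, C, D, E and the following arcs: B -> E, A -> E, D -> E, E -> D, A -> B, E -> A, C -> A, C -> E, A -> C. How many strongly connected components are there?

{A, B, C, D, E} are all mutually reachable — one SCC of size 5.
That gives 1 strongly connected component.

1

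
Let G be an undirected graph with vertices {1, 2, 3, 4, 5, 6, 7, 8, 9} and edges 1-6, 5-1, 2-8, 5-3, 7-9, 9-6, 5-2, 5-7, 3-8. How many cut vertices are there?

1

Removing 5 increases the component count from 2 to 3, so 5 is a cut vertex.
By contrast removing 7 leaves 2 components; it is not a cut vertex. No other vertex is a cut vertex either.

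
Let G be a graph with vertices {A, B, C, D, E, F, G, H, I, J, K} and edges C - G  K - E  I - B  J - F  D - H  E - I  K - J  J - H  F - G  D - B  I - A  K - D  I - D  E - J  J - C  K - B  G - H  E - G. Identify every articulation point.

I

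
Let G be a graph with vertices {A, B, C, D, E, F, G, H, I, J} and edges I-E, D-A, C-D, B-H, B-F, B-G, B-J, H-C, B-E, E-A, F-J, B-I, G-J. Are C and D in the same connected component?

From C we can reach A, B, C, D, E, F, G, H, I, J, which includes D.

Yes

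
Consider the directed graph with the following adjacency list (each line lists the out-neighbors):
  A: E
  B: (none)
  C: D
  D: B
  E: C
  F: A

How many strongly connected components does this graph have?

6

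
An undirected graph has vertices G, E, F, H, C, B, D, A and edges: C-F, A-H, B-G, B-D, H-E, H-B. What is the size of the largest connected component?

6

Starting from C we can reach C, F. That is one component of size 2.
Starting from A we can reach A, B, D, E, G, H. That is one component of size 6.
The largest has 6 vertices.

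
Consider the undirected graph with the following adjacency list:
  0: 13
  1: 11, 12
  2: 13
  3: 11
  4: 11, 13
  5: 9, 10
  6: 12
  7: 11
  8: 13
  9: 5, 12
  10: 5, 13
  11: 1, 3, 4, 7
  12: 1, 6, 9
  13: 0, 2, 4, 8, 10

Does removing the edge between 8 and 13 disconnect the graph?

Yes

Removing 8-13 leaves no path between 8 and 13: the component count goes from 1 to 2. So it is a bridge.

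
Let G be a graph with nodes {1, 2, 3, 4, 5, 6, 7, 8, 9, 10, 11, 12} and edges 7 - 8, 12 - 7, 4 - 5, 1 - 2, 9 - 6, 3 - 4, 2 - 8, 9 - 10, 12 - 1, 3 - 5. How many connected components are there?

11 is isolated — a component by itself.
Starting from 3 we can reach 3, 4, 5. That is one component of size 3.
Starting from 6 we can reach 6, 9, 10. That is one component of size 3.
Starting from 1 we can reach 1, 2, 7, 8, 12. That is one component of size 5.
Total: 4 components.

4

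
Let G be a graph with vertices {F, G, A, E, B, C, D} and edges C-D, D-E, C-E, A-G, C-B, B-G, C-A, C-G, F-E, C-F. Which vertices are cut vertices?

C

Removing C increases the component count from 1 to 2, so C is a cut vertex.
By contrast removing E leaves 1 component; it is not a cut vertex. No other vertex is a cut vertex either.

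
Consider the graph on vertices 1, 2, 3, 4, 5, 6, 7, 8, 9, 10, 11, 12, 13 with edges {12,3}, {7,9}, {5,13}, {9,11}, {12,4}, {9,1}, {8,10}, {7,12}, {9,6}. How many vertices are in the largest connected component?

2 is isolated — a component by itself.
Starting from 8 we can reach 8, 10. That is one component of size 2.
Starting from 5 we can reach 5, 13. That is one component of size 2.
Starting from 1 we can reach 1, 3, 4, 6, 7, 9, 11, 12. That is one component of size 8.
The largest has 8 vertices.

8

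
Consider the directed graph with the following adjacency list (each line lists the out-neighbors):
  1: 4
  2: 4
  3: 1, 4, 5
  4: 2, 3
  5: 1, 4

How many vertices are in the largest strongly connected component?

5

{1, 2, 3, 4, 5} are all mutually reachable — one SCC of size 5.
The largest has 5 vertices.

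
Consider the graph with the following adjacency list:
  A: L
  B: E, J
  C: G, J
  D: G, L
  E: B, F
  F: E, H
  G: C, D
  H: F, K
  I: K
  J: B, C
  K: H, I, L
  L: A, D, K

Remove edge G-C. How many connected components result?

G and C are still connected via G-D-L-K-H-F-E-B-J-C, so the component count stays at 1.

1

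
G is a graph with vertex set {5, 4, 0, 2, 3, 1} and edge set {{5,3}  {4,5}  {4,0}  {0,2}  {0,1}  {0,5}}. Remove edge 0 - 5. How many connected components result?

1

0 and 5 are still connected via 0-4-5, so the component count stays at 1.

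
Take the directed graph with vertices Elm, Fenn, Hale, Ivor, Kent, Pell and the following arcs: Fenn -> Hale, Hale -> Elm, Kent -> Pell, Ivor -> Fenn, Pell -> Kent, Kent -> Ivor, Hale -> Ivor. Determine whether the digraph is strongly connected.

No

There is no directed path from Fenn to Kent, so the graph is not strongly connected.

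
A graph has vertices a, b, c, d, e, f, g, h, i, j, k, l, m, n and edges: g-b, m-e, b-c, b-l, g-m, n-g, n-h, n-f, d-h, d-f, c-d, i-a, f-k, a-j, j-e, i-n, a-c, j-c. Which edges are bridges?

b-l, f-k

The edges on the cycle a-j-c-a are not bridges since each lies on that cycle.
But removing k-f disconnects k from f; removing l-b disconnects l from b — these are bridges.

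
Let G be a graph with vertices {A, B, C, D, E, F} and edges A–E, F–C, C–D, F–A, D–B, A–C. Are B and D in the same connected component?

From B we can reach A, B, C, D, E, F, which includes D.

Yes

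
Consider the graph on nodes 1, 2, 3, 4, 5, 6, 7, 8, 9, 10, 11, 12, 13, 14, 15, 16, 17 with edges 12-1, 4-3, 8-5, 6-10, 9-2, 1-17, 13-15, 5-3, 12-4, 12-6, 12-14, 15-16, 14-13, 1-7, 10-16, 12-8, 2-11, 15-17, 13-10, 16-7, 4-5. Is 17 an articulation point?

Deleting 17 leaves 2 components (was 2), so 17 is not a cut vertex.

No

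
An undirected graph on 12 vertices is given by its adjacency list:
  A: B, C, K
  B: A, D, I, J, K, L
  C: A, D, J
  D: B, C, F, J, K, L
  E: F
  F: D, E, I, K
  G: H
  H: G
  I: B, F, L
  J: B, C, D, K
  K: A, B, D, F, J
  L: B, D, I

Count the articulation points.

Removing F increases the component count from 2 to 3, so F is a cut vertex.
By contrast removing B leaves 2 components; it is not a cut vertex. No other vertex is a cut vertex either.

1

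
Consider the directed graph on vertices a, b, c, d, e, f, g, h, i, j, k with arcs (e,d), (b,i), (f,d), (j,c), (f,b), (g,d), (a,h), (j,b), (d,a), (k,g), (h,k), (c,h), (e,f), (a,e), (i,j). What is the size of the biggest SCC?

11

{a, b, c, d, e, f, g, h, i, j, k} are all mutually reachable — one SCC of size 11.
The largest has 11 vertices.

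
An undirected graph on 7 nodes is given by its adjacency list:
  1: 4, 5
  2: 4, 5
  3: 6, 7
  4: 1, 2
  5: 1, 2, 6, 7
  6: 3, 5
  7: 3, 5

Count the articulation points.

1

Removing 5 increases the component count from 1 to 2, so 5 is a cut vertex.
By contrast removing 7 leaves 1 component; it is not a cut vertex. No other vertex is a cut vertex either.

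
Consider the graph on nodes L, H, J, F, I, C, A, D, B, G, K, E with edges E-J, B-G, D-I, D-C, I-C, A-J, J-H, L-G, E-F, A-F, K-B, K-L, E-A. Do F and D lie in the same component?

No

The component containing F is {A, E, F, H, J}, and D is not in it.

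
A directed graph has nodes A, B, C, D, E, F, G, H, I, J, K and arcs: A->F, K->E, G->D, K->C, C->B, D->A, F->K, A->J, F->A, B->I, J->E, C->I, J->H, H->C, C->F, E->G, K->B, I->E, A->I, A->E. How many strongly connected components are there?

{A, B, C, D, E, F, G, H, I, J, K} are all mutually reachable — one SCC of size 11.
That gives 1 strongly connected component.

1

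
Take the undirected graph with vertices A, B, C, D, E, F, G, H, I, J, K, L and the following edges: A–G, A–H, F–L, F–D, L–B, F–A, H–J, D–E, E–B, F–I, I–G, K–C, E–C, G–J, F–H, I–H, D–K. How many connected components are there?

1

Starting from A we can reach A, B, C, D, E, F, G, H, I, J, K, L. That is one component of size 12.
Total: 1 component.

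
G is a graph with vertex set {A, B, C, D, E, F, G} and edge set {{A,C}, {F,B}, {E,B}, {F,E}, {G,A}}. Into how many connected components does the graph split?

3

D is isolated — a component by itself.
Starting from B we can reach B, E, F. That is one component of size 3.
Starting from A we can reach A, C, G. That is one component of size 3.
Total: 3 components.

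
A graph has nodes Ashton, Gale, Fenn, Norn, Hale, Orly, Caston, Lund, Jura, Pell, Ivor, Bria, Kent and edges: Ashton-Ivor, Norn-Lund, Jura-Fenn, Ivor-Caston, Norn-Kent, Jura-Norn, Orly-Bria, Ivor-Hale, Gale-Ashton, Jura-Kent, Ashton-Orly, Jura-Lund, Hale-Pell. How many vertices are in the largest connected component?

Starting from Fenn we can reach Fenn, Jura, Kent, Lund, Norn. That is one component of size 5.
Starting from Bria we can reach Bria, Gale, Hale, Ivor, Orly, Pell, Ashton, Caston. That is one component of size 8.
The largest has 8 vertices.

8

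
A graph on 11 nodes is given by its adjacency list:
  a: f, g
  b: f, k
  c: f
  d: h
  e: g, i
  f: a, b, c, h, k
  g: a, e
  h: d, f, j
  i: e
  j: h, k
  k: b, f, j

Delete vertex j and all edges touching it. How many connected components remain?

With j gone, the remaining components are: {a, b, c, d, e, f, g, h, i, k}.
That is 1 component.

1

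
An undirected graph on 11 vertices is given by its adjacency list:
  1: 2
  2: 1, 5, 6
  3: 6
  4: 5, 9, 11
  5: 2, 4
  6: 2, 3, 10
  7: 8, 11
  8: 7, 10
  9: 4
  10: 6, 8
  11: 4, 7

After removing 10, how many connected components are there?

With 10 gone, the remaining components are: {1, 2, 3, 4, 5, 6, 7, 8, 9, 11}.
That is 1 component.

1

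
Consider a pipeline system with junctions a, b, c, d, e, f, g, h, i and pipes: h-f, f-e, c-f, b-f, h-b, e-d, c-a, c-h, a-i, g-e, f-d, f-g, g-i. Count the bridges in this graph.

0

The edges on the cycle h-b-f-h are not bridges since each lies on that cycle.
Every edge lies on some cycle, so there are no bridges.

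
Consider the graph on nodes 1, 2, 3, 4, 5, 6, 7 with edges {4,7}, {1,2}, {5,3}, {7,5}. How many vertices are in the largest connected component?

6 is isolated — a component by itself.
Starting from 1 we can reach 1, 2. That is one component of size 2.
Starting from 3 we can reach 3, 4, 5, 7. That is one component of size 4.
The largest has 4 vertices.

4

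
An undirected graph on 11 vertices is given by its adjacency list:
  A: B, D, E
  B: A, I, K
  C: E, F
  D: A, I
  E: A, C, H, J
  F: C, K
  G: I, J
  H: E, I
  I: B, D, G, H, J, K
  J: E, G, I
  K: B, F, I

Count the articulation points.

0

Removing D, for instance, still leaves 1 component. No single vertex removal increases the component count — the graph has no articulation points.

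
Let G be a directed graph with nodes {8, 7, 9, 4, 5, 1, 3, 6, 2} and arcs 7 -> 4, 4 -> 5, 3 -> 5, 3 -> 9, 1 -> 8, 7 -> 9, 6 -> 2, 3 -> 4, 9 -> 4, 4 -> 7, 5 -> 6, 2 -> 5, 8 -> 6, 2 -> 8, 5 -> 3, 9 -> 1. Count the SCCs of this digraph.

{1, 2, 3, 4, 5, 6, 7, 8, 9} are all mutually reachable — one SCC of size 9.
That gives 1 strongly connected component.

1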